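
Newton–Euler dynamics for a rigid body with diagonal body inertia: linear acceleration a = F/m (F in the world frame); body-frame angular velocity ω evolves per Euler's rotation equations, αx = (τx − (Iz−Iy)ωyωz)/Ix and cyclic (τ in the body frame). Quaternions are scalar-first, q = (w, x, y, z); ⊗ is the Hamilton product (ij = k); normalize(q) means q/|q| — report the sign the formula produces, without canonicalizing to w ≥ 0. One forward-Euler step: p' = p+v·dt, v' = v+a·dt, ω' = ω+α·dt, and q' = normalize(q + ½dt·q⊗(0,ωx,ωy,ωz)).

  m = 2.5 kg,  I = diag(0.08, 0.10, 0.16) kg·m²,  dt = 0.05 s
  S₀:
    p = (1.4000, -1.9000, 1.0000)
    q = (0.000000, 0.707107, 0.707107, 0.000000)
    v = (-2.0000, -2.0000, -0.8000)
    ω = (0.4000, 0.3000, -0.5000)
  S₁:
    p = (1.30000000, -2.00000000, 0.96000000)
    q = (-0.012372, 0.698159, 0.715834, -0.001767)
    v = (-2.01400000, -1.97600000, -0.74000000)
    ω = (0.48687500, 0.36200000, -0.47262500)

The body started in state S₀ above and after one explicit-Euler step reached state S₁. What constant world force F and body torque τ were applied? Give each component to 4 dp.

ω₁ − ω₀ = (0.08687500, 0.06200000, 0.02737500)
gyro term ω₀×Iω₀ = (-0.0090, 0.0160, 0.0024)
applied torque τ = (0.1300, 0.1400, 0.0900)
Δv = v₁−v₀ = (-0.01400000, 0.02400000, 0.06000000)
applied force F = (-0.7000, 1.2000, 3.0000)

F = (-0.7000, 1.2000, 3.0000)
τ = (0.1300, 0.1400, 0.0900)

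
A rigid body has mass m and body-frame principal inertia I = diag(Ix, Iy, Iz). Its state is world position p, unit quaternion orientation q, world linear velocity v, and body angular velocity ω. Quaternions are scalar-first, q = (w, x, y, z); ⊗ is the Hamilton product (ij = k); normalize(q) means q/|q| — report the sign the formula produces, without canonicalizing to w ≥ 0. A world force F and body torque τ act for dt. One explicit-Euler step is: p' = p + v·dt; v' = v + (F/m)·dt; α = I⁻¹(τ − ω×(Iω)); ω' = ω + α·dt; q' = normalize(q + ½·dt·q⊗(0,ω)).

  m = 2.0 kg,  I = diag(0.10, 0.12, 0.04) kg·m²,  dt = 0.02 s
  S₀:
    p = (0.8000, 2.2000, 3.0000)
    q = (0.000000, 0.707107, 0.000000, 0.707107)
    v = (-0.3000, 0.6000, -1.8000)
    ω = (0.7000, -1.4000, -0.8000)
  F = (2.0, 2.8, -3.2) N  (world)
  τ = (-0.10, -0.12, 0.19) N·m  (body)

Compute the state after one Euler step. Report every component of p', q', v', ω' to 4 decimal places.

p + v·dt = (0.7940, 2.2120, 2.9640)
v' = v + a·dt = (-0.2800, 0.6280, -1.8320)
angular accel α = (-0.1040, -0.7200, 5.2400)
new body rate ω' = (0.6979, -1.4144, -0.6952)
q⊗(0,ω) = (0.0707107, 0.9899498, 1.0606605, -0.9899498)
q' = normalize(q + ½dt·q⊗(0,ω)) = (0.0007, 0.7169, 0.0106, 0.6971)

p' = (0.7940, 2.2120, 2.9640)
q' = (0.0007, 0.7169, 0.0106, 0.6971)
v' = (-0.2800, 0.6280, -1.8320)
ω' = (0.6979, -1.4144, -0.6952)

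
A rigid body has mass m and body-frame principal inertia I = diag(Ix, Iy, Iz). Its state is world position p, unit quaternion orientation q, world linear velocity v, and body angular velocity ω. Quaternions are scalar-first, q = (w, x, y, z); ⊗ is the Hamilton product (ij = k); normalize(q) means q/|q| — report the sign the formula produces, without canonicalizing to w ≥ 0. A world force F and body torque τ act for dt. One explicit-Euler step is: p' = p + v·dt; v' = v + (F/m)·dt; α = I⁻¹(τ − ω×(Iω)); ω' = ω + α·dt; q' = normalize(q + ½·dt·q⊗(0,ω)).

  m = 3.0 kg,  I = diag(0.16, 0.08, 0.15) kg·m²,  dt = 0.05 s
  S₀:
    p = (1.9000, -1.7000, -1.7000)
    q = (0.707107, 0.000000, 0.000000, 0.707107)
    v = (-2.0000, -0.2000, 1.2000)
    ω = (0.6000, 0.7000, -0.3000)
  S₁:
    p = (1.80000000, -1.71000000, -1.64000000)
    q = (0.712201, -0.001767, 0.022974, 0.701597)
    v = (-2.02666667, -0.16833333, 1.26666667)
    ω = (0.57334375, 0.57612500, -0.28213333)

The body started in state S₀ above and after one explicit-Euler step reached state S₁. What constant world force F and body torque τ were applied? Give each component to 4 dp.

v₁ − v₀ = (-0.02666667, 0.03166667, 0.06666667)
m·(v₁−v₀)/dt = (-1.6000, 1.9000, 4.0000)
Δω = ω₁−ω₀ = (-0.02665625, -0.12387500, 0.01786667)
applied torque τ = (-0.1000, -0.2000, 0.0200)

F = (-1.6000, 1.9000, 4.0000)
τ = (-0.1000, -0.2000, 0.0200)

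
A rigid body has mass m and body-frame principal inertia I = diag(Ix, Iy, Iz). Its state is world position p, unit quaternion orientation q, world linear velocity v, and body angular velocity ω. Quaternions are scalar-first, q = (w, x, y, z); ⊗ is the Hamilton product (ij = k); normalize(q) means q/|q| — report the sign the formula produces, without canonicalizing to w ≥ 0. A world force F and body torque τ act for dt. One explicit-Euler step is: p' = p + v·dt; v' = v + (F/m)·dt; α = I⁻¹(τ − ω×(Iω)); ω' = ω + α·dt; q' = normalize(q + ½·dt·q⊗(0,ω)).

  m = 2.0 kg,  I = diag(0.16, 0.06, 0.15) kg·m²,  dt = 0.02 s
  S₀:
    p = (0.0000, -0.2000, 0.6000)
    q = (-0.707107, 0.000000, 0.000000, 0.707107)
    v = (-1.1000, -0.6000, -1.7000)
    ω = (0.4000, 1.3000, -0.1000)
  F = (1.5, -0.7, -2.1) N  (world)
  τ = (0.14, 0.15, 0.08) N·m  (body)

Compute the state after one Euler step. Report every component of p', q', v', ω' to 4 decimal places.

p' = (-0.0220, -0.2120, 0.5660)
q' = (-0.7063, -0.0120, -0.0064, 0.7077)
v' = (-1.0850, -0.6070, -1.7210)
ω' = (0.4190, 1.3501, -0.0824)

new position p' = (-0.0220, -0.2120, 0.5660)
new velocity v' = (-1.0850, -0.6070, -1.7210)
precession coupling ω×(Iω) = (-0.0117, -0.0004, -0.0520)
angular accel α = (0.9481, 2.5067, 0.8800)
ω' = ω + α·dt = (0.4190, 1.3501, -0.0824)
Hamilton product q⊗(0,ω) = (0.0707107, -1.2020819, -0.6363963, 0.0707107)
q + ½dt·q⊗(0,ω), renormalized = (-0.7063, -0.0120, -0.0064, 0.7077)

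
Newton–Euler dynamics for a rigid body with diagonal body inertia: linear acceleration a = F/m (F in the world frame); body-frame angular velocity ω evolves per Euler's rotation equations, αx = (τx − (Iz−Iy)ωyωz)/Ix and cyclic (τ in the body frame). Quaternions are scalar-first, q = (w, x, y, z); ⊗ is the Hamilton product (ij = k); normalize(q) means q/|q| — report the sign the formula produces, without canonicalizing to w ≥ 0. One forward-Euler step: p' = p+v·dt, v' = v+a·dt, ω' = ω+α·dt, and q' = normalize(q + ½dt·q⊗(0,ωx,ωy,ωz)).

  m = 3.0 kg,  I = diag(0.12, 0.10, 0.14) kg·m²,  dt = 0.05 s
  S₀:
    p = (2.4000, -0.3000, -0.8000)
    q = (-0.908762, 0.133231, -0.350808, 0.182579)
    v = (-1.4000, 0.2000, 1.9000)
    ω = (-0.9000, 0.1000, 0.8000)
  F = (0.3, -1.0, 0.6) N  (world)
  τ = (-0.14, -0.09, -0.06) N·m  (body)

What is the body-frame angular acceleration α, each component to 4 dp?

α = (-1.1933, -1.0440, -0.4414)

gyro term ω×Iω = (0.0032, 0.0144, 0.0018)
angular accel α = (-1.1933, -1.0440, -0.4414)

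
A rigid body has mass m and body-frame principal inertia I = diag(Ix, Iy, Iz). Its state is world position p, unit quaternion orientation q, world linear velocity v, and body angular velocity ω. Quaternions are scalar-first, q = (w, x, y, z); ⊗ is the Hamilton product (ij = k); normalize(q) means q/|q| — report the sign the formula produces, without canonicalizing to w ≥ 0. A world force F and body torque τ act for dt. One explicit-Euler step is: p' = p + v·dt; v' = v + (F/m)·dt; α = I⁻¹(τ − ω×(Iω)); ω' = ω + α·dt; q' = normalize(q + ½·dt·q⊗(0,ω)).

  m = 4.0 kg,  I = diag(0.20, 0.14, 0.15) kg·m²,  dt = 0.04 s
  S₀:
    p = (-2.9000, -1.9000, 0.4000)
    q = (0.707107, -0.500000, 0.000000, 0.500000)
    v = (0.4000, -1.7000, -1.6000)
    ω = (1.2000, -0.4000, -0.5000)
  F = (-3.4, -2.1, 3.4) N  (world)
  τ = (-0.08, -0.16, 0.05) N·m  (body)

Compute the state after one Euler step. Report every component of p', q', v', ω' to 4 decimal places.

p' = (-2.8840, -1.9680, 0.3360)
q' = (0.7238, -0.4789, 0.0013, 0.4967)
v' = (0.3660, -1.7210, -1.5660)
ω' = (1.1836, -0.4371, -0.4943)

linear accel F/m = (-0.8500, -0.5250, 0.8500)
p + v·dt = (-2.8840, -1.9680, 0.3360)
new velocity v' = (0.3660, -1.7210, -1.5660)
ω×(Iω) gyroscopic = (0.0020, -0.0300, 0.0288)
(τ − ω×Iω)/I = (-0.4100, -0.9286, 0.1413)
ω + α·dt = (1.1836, -0.4371, -0.4943)
2q̇ = q⊗(0,ω) = (0.8500000, 1.0485284, 0.0671572, -0.1535535)
q + ½dt·q⊗(0,ω), renormalized = (0.7238, -0.4789, 0.0013, 0.4967)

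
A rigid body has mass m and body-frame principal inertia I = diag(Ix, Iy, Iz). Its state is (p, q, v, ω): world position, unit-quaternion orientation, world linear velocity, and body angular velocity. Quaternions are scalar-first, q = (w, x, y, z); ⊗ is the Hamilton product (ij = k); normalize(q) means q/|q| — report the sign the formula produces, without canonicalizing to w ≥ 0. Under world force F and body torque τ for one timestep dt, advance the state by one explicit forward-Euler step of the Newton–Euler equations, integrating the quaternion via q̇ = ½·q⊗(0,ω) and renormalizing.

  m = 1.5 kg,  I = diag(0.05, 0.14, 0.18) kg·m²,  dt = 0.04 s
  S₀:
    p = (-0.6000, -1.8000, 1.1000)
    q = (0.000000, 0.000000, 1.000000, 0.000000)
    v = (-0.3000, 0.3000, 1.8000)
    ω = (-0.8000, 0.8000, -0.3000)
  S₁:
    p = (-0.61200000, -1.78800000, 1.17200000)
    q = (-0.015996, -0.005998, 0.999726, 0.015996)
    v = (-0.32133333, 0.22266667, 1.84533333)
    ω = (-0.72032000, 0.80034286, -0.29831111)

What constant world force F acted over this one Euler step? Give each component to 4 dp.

velocity change Δv = (-0.02133333, -0.07733333, 0.04533333)
applied force F = (-0.8000, -2.9000, 1.7000)

F = (-0.8000, -2.9000, 1.7000)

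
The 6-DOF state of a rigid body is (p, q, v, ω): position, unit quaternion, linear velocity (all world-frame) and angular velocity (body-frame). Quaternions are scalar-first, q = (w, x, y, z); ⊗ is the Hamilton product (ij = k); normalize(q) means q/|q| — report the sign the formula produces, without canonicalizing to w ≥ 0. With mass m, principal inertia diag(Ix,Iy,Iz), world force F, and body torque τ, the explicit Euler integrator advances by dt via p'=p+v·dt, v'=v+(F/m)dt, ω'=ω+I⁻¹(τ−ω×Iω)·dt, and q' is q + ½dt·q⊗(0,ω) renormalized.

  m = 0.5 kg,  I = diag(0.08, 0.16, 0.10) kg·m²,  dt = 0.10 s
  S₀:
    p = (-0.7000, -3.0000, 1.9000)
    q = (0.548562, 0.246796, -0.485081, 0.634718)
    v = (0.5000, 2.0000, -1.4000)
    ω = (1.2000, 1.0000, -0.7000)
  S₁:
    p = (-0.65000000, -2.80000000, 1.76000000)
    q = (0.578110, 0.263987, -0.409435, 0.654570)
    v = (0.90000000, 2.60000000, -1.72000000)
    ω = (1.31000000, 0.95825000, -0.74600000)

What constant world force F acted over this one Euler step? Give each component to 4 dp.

Δv = v₁−v₀ = (0.40000000, 0.60000000, -0.32000000)
F = m·Δv/dt = (2.0000, 3.0000, -1.6000)

F = (2.0000, 3.0000, -1.6000)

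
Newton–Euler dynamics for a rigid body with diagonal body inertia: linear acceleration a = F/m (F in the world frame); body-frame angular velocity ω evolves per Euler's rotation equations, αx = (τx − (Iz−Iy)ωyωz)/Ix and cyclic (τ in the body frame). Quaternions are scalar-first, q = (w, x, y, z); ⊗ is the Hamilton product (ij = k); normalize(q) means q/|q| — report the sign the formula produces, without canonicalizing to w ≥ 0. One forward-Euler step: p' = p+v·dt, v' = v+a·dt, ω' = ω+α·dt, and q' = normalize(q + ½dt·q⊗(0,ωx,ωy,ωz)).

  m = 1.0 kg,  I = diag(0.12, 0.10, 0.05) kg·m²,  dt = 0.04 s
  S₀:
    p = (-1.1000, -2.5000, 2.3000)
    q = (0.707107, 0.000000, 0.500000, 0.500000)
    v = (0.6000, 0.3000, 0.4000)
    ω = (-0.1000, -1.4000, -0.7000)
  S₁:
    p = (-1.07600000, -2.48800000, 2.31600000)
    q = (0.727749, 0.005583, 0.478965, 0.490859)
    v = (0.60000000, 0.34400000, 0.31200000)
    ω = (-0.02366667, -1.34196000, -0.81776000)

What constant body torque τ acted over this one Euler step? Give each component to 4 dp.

τ = (0.1800, 0.1500, -0.1500)

rate change Δω = (0.07633333, 0.05804000, -0.11776000)
precession coupling = (-0.0490, 0.0049, -0.0028)
τ = I·(Δω/dt) + ω₀×(Iω₀) = (0.1800, 0.1500, -0.1500)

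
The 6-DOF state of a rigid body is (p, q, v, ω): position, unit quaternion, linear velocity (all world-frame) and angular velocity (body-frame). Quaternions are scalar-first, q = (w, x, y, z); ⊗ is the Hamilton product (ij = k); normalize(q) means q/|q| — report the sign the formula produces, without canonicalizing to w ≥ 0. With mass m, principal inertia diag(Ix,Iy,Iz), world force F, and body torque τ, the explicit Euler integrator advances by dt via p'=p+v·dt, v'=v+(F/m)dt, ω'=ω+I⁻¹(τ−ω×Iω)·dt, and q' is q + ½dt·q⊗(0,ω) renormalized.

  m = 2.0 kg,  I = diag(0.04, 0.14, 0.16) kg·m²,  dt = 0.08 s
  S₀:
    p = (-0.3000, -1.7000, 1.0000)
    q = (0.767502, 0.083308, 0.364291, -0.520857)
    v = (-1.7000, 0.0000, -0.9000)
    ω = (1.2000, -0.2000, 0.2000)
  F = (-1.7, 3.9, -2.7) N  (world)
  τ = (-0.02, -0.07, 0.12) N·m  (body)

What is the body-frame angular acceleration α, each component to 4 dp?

gyro term ω×Iω = (-0.0008, -0.0288, -0.0240)
(τ − ω×Iω)/I = (-0.4800, -0.2943, 0.9000)

α = (-0.4800, -0.2943, 0.9000)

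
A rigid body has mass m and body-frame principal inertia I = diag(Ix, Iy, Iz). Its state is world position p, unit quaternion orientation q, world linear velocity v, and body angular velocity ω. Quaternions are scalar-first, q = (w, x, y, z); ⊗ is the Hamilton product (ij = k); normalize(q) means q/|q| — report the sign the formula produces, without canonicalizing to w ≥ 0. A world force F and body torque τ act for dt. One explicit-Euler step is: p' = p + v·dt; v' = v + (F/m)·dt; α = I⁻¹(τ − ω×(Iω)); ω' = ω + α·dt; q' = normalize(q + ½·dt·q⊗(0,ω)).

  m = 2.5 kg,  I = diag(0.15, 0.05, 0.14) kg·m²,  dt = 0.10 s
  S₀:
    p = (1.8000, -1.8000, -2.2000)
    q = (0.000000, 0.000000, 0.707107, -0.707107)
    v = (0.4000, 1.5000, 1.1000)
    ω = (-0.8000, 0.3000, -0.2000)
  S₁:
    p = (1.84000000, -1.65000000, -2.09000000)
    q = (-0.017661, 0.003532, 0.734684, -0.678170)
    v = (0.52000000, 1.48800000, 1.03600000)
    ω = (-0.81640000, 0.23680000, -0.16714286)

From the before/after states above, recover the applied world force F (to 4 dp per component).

Δv = v₁−v₀ = (0.12000000, -0.01200000, -0.06400000)
applied force F = (3.0000, -0.3000, -1.6000)

F = (3.0000, -0.3000, -1.6000)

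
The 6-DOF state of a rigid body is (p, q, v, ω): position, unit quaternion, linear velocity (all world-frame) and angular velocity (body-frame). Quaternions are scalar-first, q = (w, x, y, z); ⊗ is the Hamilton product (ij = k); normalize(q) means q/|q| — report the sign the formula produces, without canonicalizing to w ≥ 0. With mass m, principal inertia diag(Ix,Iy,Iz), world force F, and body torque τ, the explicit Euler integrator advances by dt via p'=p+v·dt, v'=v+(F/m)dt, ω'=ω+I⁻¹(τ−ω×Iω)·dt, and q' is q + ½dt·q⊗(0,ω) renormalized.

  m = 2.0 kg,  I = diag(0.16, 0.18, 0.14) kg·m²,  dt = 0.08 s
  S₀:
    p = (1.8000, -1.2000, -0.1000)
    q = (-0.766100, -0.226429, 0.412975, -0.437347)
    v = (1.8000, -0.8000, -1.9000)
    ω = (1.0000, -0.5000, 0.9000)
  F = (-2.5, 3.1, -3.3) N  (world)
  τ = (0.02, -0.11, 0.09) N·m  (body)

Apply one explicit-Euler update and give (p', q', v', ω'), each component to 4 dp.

p' = (1.9440, -1.2640, -0.2520)
q' = (-0.7318, -0.2505, 0.4183, -0.4761)
v' = (1.7000, -0.6760, -2.0320)
ω' = (1.0010, -0.5569, 0.9571)

gyro term ω×Iω = (0.0180, 0.0180, -0.0100)
angular accel α = (0.0125, -0.7111, 0.7143)
ω' = ω + α·dt = (1.0010, -0.5569, 0.9571)
Hamilton product q⊗(0,ω) = (0.8265288, -0.6130960, 0.1494891, -0.9892505)
q' = normalize(q + ½dt·q⊗(0,ω)) = (-0.7318, -0.2505, 0.4183, -0.4761)
linear accel F/m = (-1.2500, 1.5500, -1.6500)
new position p' = (1.9440, -1.2640, -0.2520)
v' = v + a·dt = (1.7000, -0.6760, -2.0320)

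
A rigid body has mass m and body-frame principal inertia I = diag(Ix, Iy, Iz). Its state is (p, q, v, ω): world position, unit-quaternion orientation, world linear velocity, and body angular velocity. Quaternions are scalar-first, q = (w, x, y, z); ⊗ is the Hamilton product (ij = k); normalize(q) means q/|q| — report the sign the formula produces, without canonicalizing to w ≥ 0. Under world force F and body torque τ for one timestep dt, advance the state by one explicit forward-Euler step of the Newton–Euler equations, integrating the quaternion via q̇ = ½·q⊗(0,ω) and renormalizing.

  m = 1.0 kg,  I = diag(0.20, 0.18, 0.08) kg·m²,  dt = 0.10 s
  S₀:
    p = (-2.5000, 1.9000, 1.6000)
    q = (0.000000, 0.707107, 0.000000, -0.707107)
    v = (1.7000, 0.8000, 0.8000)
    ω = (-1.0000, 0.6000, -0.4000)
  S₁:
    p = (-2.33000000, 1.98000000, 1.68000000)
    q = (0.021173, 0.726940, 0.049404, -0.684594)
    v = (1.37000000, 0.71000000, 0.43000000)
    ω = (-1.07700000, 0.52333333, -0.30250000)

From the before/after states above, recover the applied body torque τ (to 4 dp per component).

τ = (-0.1300, -0.0900, 0.0900)

Δω = ω₁−ω₀ = (-0.07700000, -0.07666667, 0.09750000)
precession coupling = (0.0240, 0.0480, 0.0120)
I·α + gyro = (-0.1300, -0.0900, 0.0900)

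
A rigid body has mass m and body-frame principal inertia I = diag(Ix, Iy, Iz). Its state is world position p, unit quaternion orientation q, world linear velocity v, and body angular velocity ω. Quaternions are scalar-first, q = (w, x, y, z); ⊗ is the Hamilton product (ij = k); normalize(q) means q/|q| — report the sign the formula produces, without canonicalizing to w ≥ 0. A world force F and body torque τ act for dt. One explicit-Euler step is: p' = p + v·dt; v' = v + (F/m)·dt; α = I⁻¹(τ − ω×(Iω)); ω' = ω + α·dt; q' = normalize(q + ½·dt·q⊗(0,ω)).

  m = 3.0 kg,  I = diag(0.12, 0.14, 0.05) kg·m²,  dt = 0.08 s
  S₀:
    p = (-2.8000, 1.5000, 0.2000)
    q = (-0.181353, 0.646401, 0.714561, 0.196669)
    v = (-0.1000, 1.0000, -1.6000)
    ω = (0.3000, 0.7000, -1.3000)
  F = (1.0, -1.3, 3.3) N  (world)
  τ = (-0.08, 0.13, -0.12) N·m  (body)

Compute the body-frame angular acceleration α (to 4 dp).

precession coupling ω×(Iω) = (0.0819, -0.0273, 0.0042)
(τ − ω×Iω)/I = (-1.3492, 1.1236, -2.4840)

α = (-1.3492, 1.1236, -2.4840)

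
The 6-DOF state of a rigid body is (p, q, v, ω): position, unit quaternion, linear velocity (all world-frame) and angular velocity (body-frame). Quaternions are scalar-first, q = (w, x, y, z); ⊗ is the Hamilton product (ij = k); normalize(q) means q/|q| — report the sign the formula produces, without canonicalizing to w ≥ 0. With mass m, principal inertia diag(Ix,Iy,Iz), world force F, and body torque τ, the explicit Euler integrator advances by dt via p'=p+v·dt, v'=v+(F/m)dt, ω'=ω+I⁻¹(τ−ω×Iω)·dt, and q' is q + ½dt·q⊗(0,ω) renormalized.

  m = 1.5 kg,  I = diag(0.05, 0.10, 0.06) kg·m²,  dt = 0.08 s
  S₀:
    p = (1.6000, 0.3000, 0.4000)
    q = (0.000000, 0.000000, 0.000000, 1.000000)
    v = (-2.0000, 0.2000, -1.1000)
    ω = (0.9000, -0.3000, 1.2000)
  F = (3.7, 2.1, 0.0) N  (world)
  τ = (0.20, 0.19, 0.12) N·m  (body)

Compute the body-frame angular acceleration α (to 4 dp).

ω×(Iω) gyroscopic = (0.0144, -0.0108, -0.0135)
α = I⁻¹(τ − ω×Iω) = (3.7120, 2.0080, 2.2250)

α = (3.7120, 2.0080, 2.2250)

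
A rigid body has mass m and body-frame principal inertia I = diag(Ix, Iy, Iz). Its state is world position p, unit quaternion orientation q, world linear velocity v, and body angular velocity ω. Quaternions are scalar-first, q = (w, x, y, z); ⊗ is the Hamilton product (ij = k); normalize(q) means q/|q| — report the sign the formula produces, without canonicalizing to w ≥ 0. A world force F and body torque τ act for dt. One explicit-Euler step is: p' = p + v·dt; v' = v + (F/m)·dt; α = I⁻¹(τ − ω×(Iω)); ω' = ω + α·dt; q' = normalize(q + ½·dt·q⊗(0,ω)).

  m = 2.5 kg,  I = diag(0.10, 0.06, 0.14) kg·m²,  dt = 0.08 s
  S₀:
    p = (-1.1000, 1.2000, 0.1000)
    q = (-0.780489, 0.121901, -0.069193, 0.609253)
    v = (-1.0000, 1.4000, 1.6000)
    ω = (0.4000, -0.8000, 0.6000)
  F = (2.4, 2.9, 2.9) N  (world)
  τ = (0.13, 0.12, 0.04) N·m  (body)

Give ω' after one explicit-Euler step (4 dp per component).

ω' = (0.5347, -0.6272, 0.6155)

α = I⁻¹(τ − ω×Iω) = (1.6840, 2.1600, 0.1943)
ω' = ω + α·dt = (0.5347, -0.6272, 0.6155)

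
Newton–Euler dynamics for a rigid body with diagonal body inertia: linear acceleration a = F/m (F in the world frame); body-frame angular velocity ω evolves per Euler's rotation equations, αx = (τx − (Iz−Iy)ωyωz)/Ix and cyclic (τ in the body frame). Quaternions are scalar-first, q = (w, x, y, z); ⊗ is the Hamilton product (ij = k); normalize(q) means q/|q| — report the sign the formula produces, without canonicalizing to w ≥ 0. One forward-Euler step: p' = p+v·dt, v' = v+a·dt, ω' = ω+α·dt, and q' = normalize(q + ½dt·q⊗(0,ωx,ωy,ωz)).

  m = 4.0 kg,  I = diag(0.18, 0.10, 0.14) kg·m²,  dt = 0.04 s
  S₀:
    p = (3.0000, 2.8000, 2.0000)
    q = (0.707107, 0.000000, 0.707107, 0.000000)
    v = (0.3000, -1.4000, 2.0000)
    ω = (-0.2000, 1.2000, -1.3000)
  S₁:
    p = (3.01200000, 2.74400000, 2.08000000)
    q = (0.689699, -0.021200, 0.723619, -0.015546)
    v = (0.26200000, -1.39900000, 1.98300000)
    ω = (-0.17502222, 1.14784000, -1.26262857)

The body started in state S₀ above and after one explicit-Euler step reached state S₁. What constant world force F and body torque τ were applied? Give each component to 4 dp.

Δω = ω₁−ω₀ = (0.02497778, -0.05216000, 0.03737143)
applied torque τ = (0.0500, -0.1200, 0.1500)
velocity change Δv = (-0.03800000, 0.00100000, -0.01700000)
m·(v₁−v₀)/dt = (-3.8000, 0.1000, -1.7000)

F = (-3.8000, 0.1000, -1.7000)
τ = (0.0500, -0.1200, 0.1500)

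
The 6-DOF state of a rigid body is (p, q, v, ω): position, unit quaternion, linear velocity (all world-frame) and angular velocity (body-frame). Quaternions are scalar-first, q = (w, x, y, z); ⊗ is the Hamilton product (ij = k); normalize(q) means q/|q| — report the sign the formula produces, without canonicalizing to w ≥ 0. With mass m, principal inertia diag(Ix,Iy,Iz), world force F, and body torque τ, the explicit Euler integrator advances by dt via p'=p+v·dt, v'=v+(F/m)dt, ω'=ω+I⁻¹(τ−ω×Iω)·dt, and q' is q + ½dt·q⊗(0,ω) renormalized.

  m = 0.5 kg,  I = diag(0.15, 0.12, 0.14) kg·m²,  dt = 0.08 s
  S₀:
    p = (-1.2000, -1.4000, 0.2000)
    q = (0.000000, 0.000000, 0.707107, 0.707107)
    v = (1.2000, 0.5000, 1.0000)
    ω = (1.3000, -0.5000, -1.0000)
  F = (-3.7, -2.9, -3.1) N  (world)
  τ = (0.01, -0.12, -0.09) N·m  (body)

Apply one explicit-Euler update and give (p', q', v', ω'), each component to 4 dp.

p' = (-1.1040, -1.3600, 0.2800)
q' = (0.0423, -0.0141, 0.7421, 0.6688)
v' = (0.6080, 0.0360, 0.5040)
ω' = (1.3000, -0.5713, -1.0626)

linear accel F/m = (-7.4000, -5.8000, -6.2000)
p' = p + v·dt = (-1.1040, -1.3600, 0.2800)
new velocity v' = (0.6080, 0.0360, 0.5040)
precession coupling ω×(Iω) = (0.0100, -0.0130, 0.0195)
angular accel α = (0.0000, -0.8917, -0.7821)
ω' = ω + α·dt = (1.3000, -0.5713, -1.0626)
Hamilton product q⊗(0,ω) = (1.0606605, -0.3535535, 0.9192391, -0.9192391)
updated quaternion q' = (0.0423, -0.0141, 0.7421, 0.6688)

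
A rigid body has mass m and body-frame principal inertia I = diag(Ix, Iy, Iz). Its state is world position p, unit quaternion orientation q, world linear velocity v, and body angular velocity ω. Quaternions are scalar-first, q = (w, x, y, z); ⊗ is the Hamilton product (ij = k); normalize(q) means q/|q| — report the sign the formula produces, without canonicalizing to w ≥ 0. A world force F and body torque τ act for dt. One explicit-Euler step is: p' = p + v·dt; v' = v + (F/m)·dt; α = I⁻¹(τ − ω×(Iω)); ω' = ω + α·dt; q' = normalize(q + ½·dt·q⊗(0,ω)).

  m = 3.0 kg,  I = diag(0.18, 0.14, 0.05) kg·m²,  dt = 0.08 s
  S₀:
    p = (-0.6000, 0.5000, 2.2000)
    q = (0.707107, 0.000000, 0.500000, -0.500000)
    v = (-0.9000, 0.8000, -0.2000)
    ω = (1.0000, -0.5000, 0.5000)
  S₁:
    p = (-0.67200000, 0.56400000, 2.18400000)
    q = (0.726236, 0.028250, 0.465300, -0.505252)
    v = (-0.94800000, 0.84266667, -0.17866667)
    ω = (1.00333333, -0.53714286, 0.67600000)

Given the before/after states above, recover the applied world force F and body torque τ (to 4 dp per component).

F = (-1.8000, 1.6000, 0.8000)
τ = (0.0300, 0.0000, 0.1300)

Δω = ω₁−ω₀ = (0.00333333, -0.03714286, 0.17600000)
ω₀×(Iω₀) = (0.0225, 0.0650, 0.0200)
applied torque τ = (0.0300, 0.0000, 0.1300)
velocity change Δv = (-0.04800000, 0.04266667, 0.02133333)
m·(v₁−v₀)/dt = (-1.8000, 1.6000, 0.8000)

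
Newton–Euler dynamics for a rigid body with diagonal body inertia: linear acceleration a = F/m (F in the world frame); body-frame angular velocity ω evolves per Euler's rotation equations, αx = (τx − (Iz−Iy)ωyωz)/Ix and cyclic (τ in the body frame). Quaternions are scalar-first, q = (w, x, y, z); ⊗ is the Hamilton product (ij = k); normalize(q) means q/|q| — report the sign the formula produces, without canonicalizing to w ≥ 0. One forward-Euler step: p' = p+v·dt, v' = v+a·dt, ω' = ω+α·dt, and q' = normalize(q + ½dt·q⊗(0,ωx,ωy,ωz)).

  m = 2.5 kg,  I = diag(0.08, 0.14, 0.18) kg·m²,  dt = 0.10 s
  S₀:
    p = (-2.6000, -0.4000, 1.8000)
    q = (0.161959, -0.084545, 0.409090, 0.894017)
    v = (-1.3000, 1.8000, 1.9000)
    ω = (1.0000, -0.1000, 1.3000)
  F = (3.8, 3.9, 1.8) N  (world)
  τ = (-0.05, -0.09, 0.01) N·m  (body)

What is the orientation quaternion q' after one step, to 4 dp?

q' = (0.1098, -0.0452, 0.4569, 0.8815)

Hamilton product q⊗(0,ω) = (-1.0367681, 0.7831777, 0.9877296, -0.1900888)
q' = normalize(q + ½dt·q⊗(0,ω)) = (0.1098, -0.0452, 0.4569, 0.8815)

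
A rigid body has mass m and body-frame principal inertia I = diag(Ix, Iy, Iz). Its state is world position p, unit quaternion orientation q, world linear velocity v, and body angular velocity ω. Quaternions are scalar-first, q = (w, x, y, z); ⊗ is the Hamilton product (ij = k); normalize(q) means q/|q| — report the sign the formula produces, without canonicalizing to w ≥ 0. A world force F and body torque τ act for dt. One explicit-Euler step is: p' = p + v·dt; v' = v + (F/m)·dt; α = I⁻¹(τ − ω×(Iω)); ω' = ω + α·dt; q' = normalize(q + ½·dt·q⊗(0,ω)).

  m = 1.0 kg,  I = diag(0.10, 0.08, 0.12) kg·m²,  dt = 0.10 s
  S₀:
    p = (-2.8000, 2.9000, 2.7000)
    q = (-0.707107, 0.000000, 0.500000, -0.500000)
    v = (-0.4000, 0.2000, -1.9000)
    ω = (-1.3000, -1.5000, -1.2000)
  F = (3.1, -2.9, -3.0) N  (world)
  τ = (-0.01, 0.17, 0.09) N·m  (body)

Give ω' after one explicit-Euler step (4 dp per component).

gyro term ω×Iω = (0.0720, -0.0312, -0.0390)
α = I⁻¹(τ − ω×Iω) = (-0.8200, 2.5150, 1.0750)
ω' = ω + α·dt = (-1.3820, -1.2485, -1.0925)

ω' = (-1.3820, -1.2485, -1.0925)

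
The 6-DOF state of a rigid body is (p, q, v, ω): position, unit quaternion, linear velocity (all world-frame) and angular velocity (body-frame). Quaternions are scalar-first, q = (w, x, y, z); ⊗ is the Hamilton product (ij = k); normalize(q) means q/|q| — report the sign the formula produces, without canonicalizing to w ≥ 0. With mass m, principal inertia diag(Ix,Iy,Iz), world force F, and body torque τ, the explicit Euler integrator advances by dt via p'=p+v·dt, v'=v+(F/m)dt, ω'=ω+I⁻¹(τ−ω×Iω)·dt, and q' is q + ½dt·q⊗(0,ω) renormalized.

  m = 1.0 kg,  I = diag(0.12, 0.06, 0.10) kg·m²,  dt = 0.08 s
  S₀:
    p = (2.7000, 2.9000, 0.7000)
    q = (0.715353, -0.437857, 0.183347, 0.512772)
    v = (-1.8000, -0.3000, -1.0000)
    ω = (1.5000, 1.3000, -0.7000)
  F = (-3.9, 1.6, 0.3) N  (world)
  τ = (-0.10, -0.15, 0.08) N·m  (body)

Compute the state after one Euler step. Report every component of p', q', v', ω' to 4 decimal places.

p' = (2.5560, 2.8760, 0.6200)
q' = (0.7438, -0.4252, 0.2382, 0.4574)
v' = (-2.1120, -0.1720, -0.9760)
ω' = (1.4576, 1.1280, -0.5424)

linear accel F/m = (-3.9000, 1.6000, 0.3000)
new position p' = (2.5560, 2.8760, 0.6200)
v + (F/m)dt = (-2.1120, -0.1720, -0.9760)
ω×(Iω) gyroscopic = (-0.0364, -0.0210, -0.1170)
α = I⁻¹(τ − ω×Iω) = (-0.5300, -2.1500, 1.9700)
new body rate ω' = (1.4576, 1.1280, -0.5424)
Hamilton product q⊗(0,ω) = (0.7773748, 0.2780830, 1.3926170, -1.3449817)
q' = normalize(q + ½dt·q⊗(0,ω)) = (0.7438, -0.4252, 0.2382, 0.4574)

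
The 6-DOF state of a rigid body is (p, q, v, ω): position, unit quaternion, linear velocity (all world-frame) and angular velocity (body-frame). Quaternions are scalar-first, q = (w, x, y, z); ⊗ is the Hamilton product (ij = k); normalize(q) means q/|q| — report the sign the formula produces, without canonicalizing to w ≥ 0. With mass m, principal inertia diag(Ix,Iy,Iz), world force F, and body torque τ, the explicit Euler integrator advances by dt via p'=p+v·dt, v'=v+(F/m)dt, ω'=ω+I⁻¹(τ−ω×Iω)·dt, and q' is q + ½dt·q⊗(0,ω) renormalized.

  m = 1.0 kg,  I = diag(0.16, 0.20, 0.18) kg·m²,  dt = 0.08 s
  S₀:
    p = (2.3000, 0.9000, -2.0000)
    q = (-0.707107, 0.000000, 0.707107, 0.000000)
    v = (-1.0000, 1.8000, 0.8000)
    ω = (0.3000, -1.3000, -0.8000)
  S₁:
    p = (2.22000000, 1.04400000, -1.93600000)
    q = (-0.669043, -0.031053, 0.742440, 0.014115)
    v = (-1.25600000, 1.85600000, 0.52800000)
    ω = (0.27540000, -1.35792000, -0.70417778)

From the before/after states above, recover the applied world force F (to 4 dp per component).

Δv = v₁−v₀ = (-0.25600000, 0.05600000, -0.27200000)
applied force F = (-3.2000, 0.7000, -3.4000)

F = (-3.2000, 0.7000, -3.4000)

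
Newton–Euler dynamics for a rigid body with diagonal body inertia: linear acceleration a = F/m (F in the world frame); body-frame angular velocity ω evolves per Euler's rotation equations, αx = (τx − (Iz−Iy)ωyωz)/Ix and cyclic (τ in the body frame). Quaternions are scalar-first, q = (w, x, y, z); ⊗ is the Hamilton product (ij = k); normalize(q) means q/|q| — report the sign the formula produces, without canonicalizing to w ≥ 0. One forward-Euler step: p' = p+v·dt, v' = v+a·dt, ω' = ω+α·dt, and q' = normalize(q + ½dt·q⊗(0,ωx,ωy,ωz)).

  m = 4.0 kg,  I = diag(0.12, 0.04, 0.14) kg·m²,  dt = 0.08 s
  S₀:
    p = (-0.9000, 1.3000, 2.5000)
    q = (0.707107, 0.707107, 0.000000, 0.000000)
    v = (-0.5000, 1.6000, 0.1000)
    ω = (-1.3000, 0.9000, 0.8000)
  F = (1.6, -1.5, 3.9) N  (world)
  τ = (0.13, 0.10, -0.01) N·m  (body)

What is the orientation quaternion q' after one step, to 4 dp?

q' = (0.7420, 0.6687, 0.0028, 0.0480)

2q̇ = q⊗(0,ω) = (0.9192391, -0.9192391, 0.0707107, 1.2020819)
q + ½dt·q⊗(0,ω), renormalized = (0.7420, 0.6687, 0.0028, 0.0480)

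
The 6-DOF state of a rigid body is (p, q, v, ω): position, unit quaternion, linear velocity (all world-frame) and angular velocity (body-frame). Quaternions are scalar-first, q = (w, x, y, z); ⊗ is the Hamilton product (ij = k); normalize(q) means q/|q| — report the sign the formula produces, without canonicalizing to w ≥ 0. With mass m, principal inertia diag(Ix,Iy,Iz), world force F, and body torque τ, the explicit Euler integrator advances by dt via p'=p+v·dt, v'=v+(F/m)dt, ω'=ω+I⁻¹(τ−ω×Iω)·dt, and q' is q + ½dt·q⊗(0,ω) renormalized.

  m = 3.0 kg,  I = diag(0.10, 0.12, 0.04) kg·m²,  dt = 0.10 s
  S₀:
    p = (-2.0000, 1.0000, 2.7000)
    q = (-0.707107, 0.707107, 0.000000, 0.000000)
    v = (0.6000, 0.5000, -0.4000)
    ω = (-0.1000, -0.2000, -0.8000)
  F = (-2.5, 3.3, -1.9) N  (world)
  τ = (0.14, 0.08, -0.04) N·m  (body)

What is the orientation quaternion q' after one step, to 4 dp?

2q̇ = q⊗(0,ω) = (0.0707107, 0.0707107, 0.7071070, 0.4242642)
q + ½dt·q⊗(0,ω), renormalized = (-0.7030, 0.7100, 0.0353, 0.0212)

q' = (-0.7030, 0.7100, 0.0353, 0.0212)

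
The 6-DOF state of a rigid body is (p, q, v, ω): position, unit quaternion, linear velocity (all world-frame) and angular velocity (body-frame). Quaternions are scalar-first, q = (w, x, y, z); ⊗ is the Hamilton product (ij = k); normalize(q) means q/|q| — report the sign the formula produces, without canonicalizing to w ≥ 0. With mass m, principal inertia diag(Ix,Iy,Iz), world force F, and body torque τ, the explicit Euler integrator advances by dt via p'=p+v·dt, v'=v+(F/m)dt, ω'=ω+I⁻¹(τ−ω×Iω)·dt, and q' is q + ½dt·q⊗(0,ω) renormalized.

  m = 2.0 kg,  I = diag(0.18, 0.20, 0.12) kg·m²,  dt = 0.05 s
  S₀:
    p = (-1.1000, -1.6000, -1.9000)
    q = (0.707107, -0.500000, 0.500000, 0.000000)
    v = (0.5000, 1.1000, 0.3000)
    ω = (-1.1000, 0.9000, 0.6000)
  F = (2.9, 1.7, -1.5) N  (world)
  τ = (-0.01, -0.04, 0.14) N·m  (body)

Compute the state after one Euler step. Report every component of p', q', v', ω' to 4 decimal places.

p' = (-1.0750, -1.5450, -1.8850)
q' = (0.6816, -0.5116, 0.5230, 0.0131)
v' = (0.5725, 1.1425, 0.2625)
ω' = (-1.0908, 0.8999, 0.6666)

a = F/m = (1.4500, 0.8500, -0.7500)
p + v·dt = (-1.0750, -1.5450, -1.8850)
v + (F/m)dt = (0.5725, 1.1425, 0.2625)
(τ − ω×Iω)/I = (0.1844, -0.0020, 1.3317)
new body rate ω' = (-1.0908, 0.8999, 0.6666)
q⊗(0,ω) = (-1.0000000, -0.4778177, 0.9363963, 0.5242642)
updated quaternion q' = (0.6816, -0.5116, 0.5230, 0.0131)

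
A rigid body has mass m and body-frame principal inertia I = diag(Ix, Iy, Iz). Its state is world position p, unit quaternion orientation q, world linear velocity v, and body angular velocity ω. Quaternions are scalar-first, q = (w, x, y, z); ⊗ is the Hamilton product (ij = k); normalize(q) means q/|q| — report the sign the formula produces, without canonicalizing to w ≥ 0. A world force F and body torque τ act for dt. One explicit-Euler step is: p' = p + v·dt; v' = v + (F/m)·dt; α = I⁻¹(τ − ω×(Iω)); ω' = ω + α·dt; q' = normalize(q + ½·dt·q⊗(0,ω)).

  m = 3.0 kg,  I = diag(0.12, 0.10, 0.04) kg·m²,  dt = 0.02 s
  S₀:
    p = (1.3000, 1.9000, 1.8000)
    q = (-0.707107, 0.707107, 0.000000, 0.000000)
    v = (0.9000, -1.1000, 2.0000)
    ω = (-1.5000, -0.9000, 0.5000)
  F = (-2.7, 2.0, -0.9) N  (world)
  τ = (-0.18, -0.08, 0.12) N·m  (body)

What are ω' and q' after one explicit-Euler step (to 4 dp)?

precession coupling ω×(Iω) = (0.0270, -0.0600, -0.0270)
(τ − ω×Iω)/I = (-1.7250, -0.2000, 3.6750)
ω' = ω + α·dt = (-1.5345, -0.9040, 0.5735)
q⊗(0,ω) = (1.0606605, 1.0606605, 0.2828428, -0.9899498)
updated quaternion q' = (-0.6964, 0.7176, 0.0028, -0.0099)

ω' = (-1.5345, -0.9040, 0.5735)
q' = (-0.6964, 0.7176, 0.0028, -0.0099)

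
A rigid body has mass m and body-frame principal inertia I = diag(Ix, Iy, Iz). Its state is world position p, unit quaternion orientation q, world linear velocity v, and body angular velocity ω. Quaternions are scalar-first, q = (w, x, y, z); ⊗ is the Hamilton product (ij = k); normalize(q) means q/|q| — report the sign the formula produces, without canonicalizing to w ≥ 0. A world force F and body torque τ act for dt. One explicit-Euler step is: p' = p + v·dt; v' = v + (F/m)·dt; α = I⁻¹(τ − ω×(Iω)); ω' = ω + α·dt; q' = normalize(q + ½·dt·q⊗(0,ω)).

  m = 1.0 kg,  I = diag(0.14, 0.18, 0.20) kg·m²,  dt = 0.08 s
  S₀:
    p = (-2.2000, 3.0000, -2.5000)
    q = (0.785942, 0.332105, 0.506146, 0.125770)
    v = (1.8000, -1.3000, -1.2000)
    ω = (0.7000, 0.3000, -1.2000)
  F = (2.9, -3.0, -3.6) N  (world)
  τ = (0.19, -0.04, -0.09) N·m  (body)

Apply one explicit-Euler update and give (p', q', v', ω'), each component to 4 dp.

new position p' = (-2.0560, 2.8960, -2.5960)
v' = v + a·dt = (2.0320, -1.5400, -1.4880)
gyro term ω×Iω = (-0.0072, 0.0504, 0.0084)
(τ − ω×Iω)/I = (1.4086, -0.5022, -0.4920)
ω' = ω + α·dt = (0.8127, 0.2598, -1.2394)
Hamilton product q⊗(0,ω) = (-0.2333933, -0.0949468, 0.7223476, -1.1978011)
q' = normalize(q + ½dt·q⊗(0,ω)) = (0.7754, 0.3278, 0.5342, 0.0777)

p' = (-2.0560, 2.8960, -2.5960)
q' = (0.7754, 0.3278, 0.5342, 0.0777)
v' = (2.0320, -1.5400, -1.4880)
ω' = (0.8127, 0.2598, -1.2394)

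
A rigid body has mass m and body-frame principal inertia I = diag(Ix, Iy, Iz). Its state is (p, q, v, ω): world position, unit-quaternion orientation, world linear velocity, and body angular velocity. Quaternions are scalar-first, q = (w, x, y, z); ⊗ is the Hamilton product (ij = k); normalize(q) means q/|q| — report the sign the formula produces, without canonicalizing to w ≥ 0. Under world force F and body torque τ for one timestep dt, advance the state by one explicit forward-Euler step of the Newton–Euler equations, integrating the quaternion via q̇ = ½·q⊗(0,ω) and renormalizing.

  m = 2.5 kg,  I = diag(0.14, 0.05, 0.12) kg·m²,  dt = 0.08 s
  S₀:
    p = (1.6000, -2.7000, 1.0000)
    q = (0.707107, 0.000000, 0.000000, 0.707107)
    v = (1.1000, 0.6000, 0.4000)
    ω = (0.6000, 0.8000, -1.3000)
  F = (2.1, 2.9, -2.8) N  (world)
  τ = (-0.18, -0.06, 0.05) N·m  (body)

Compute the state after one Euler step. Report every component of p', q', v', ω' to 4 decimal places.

p' = (1.6880, -2.6520, 1.0320)
q' = (0.7423, -0.0056, 0.0395, 0.6689)
v' = (1.1672, 0.6928, 0.3104)
ω' = (0.5387, 0.7290, -1.2379)

a = F/m = (0.8400, 1.1600, -1.1200)
p + v·dt = (1.6880, -2.6520, 1.0320)
v + (F/m)dt = (1.1672, 0.6928, 0.3104)
angular accel α = (-0.7657, -0.8880, 0.7767)
new body rate ω' = (0.5387, 0.7290, -1.2379)
q⊗(0,ω) = (0.9192391, -0.1414214, 0.9899498, -0.9192391)
q' = normalize(q + ½dt·q⊗(0,ω)) = (0.7423, -0.0056, 0.0395, 0.6689)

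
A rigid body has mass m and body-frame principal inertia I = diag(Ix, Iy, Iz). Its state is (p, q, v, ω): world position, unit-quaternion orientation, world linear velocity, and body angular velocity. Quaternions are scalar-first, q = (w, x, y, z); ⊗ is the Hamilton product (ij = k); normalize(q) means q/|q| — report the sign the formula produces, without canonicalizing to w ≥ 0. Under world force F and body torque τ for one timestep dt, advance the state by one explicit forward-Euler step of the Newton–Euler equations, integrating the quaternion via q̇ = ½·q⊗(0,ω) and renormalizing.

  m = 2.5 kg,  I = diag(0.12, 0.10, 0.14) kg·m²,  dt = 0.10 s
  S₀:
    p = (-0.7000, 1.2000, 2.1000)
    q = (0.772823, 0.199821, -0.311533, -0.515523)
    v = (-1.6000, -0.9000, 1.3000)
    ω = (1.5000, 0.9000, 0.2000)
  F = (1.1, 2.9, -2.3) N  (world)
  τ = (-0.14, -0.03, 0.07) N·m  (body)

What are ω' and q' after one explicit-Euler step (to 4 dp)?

precession coupling ω×(Iω) = (0.0072, -0.0060, -0.0270)
α = I⁻¹(τ − ω×Iω) = (-1.2267, -0.2400, 0.6929)
ω' = ω + α·dt = (1.3773, 0.8760, 0.2693)
Hamilton product q⊗(0,ω) = (0.0837528, 1.5608986, -0.1177080, 0.8017030)
q' = normalize(q + ½dt·q⊗(0,ω)) = (0.7740, 0.2768, -0.3162, -0.4736)

ω' = (1.3773, 0.8760, 0.2693)
q' = (0.7740, 0.2768, -0.3162, -0.4736)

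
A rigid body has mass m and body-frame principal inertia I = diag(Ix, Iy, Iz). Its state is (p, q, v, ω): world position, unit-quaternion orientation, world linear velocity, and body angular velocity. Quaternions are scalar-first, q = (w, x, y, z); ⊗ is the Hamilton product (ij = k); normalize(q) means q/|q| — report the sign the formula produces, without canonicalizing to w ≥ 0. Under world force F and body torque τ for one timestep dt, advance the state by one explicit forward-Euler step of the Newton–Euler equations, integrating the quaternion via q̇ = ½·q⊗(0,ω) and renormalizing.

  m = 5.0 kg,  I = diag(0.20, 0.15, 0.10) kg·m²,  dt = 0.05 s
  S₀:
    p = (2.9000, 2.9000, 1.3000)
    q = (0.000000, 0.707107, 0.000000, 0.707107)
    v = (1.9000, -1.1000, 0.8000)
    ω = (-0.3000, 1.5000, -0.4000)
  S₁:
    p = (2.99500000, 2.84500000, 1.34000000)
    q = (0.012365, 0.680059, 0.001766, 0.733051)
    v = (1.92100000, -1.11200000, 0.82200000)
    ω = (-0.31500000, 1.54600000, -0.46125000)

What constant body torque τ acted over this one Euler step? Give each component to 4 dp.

τ = (-0.0300, 0.1500, -0.1000)

Δω = ω₁−ω₀ = (-0.01500000, 0.04600000, -0.06125000)
precession coupling = (0.0300, 0.0120, 0.0225)
applied torque τ = (-0.0300, 0.1500, -0.1000)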